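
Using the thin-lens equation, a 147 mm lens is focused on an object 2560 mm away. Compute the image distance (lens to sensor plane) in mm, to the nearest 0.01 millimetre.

1/dᵢ = 1/f − 1/dₒ = 1/147 − 1/2560 = 0.0064121 mm⁻¹.
dᵢ = 1/0.0064121 ≈ 155.9552 mm.

155.96 mm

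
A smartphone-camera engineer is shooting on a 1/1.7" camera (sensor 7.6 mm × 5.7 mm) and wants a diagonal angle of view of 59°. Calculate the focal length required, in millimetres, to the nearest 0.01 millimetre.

Sensor diagonal = √(7.6² + 5.7²) = √90.2500 ≈ 9.5000 mm.
From α = 2·arctan(d/2f) we get f = d / (2·tan(α/2)).
With d = 9.5000 mm and α/2 = 29.5°, tan(α/2) ≈ 0.56577, so f ≈ 9.5000 / 1.13155 ≈ 8.3956 mm.

8.40 mm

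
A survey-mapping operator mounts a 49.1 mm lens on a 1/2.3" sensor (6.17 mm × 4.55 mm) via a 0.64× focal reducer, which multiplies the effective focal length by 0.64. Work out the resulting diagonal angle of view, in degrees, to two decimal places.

Effective focal length f = 49.1 × 0.64 = 31.424 mm.
Sensor diagonal = √(6.17² + 4.55²) = √58.7714 ≈ 7.6663 mm.
α = 2·arctan(7.666 / (2 × 31.424)) = 2·arctan(0.12198) ≈ 13.9093°.

13.91°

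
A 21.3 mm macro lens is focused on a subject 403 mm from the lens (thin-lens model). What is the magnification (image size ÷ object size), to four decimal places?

0.0558×

Thin lens: 1/f = 1/dₒ + 1/dᵢ → 1/dᵢ = 1/21.3 − 1/403 = 0.0444670 mm⁻¹, so dᵢ ≈ 22.4886 mm.
Magnification m = dᵢ/dₒ = 22.4886/403 ≈ 0.05580.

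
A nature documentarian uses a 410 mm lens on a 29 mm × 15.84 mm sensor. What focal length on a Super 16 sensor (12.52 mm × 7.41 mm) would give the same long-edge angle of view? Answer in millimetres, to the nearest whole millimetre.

177 mm

Equal angle of view means equal width/f ratio, so f₂ = f₁ · (width₂/width₁) = 410 × 12.52/29.
f₂ = 410 × 0.43172 ≈ 177.007 mm.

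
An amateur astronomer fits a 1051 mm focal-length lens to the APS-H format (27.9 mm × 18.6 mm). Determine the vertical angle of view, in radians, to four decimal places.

Angle of view α = 2·arctan(h/2f) with h = 18.6 mm and f = 1051 mm.
h/2f = 0.00885; arctan(0.00885) ≈ 0.0088 rad, so α ≈ 0.0177 rad.

0.0177 rad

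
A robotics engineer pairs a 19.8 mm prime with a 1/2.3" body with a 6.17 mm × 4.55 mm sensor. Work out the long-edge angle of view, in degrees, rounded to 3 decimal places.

17.712°

Angle of view α = 2·arctan(w/2f) with w = 6.17 mm and f = 19.8 mm.
w/2f = 0.15581; arctan(0.15581) ≈ 8.8559°, so α ≈ 17.7119°.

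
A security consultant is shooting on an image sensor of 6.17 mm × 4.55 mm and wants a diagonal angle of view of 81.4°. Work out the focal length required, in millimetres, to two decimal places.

4.46 mm

Sensor diagonal = √(6.17² + 4.55²) = √58.7714 ≈ 7.6663 mm.
From α = 2·arctan(d/2f) we get f = d / (2·tan(α/2)).
With d = 7.6663 mm and α/2 = 40.7°, tan(α/2) ≈ 0.86014, so f ≈ 7.6663 / 1.72027 ≈ 4.4564 mm.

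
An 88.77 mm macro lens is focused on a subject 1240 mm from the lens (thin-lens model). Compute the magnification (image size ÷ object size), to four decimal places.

Thin lens: 1/f = 1/dₒ + 1/dᵢ → 1/dᵢ = 1/88.77 − 1/1240 = 0.0104586 mm⁻¹, so dᵢ ≈ 95.6150 mm.
Magnification m = dᵢ/dₒ = 95.6150/1240 ≈ 0.07711.

0.0771×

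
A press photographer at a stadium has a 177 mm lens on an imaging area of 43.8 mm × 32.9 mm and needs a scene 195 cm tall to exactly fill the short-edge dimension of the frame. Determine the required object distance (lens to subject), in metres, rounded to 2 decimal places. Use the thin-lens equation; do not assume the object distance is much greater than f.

10.67 m

W: 195 cm = 1950 mm.
Magnification m = h/W = dᵢ/dₒ; combined with 1/f = 1/dₒ + 1/dᵢ this gives dₒ = f·(1 + W/h).
dₒ = 177 mm × (1 + 1950/32.9) = 177 × 60.2705 ≈ 10667.881 mm = 10.6679 m.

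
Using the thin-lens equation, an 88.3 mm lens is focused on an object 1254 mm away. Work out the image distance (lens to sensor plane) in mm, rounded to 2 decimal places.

94.99 mm

1/dᵢ = 1/f − 1/dₒ = 1/88.3 − 1/1254 = 0.0105276 mm⁻¹.
dᵢ = 1/0.0105276 ≈ 94.9886 mm.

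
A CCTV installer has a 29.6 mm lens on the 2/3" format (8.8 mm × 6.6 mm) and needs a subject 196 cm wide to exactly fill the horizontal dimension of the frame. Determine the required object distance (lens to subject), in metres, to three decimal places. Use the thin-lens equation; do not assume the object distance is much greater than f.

6.622 m

W: 196 cm = 1960 mm.
Magnification m = w/W = dᵢ/dₒ; combined with 1/f = 1/dₒ + 1/dᵢ this gives dₒ = f·(1 + W/w).
dₒ = 29.6 mm × (1 + 1960/8.8) = 29.6 × 223.7273 ≈ 6622.327 mm = 6.62233 m.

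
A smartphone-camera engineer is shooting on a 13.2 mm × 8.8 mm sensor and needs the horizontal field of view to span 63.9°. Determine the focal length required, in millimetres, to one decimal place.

10.6 mm

From α = 2·arctan(w/2f) we get f = w / (2·tan(α/2)).
With w = 13.2 mm and α/2 = 31.95°, tan(α/2) ≈ 0.62366, so f ≈ 13.2 / 1.24731 ≈ 10.5827 mm.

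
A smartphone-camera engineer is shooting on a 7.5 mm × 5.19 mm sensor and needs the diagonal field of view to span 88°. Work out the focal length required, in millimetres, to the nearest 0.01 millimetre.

Sensor diagonal = √(7.5² + 5.19²) = √83.1861 ≈ 9.1206 mm.
From α = 2·arctan(d/2f) we get f = d / (2·tan(α/2)).
With d = 9.1206 mm and α/2 = 44°, tan(α/2) ≈ 0.96569, so f ≈ 9.1206 / 1.93138 ≈ 4.7224 mm.

4.72 mm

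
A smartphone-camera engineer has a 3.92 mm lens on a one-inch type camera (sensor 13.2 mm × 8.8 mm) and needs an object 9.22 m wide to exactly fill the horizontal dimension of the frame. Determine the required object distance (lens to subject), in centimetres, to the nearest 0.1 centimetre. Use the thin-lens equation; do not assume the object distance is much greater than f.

274.2 cm

W: 9.22 m = 9220 mm.
Magnification m = w/W = dᵢ/dₒ; combined with 1/f = 1/dₒ + 1/dᵢ this gives dₒ = f·(1 + W/w).
dₒ = 3.92 mm × (1 + 9220/13.2) = 3.92 × 699.4848 ≈ 2741.981 mm = 274.198 cm.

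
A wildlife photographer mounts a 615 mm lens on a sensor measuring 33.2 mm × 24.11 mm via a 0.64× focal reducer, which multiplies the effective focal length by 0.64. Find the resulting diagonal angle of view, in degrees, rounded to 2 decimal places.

Effective focal length f = 615 × 0.64 = 393.6 mm.
Sensor diagonal = √(33.2² + 24.11²) = √1683.5321 ≈ 41.0309 mm.
α = 2·arctan(41.031 / (2 × 393.6)) = 2·arctan(0.05212) ≈ 5.9674°.

5.97°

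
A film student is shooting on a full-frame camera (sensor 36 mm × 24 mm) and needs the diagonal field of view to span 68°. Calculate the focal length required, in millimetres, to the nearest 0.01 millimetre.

32.07 mm

Sensor diagonal = √(36² + 24²) = √1872.0000 ≈ 43.2666 mm.
From α = 2·arctan(d/2f) we get f = d / (2·tan(α/2)).
With d = 43.2666 mm and α/2 = 34°, tan(α/2) ≈ 0.67451, so f ≈ 43.2666 / 1.34902 ≈ 32.0727 mm.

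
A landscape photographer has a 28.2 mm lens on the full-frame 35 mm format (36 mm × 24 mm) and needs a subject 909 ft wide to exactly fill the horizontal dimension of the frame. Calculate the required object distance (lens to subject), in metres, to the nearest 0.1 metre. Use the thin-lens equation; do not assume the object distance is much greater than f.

217.1 m

W: 909 ft × 304.8 mm/ft = 277063.19 mm.
Magnification m = w/W = dᵢ/dₒ; combined with 1/f = 1/dₒ + 1/dᵢ this gives dₒ = f·(1 + W/w).
dₒ = 28.2 mm × (1 + 277063/36) = 28.2 × 7697.1998 ≈ 217061.033 mm = 217.061 m.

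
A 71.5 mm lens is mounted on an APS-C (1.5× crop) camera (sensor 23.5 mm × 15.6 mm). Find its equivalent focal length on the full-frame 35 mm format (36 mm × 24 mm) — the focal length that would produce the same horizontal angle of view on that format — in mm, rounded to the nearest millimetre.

Equal angle of view means equal width/f ratio, so f₂ = f₁ · (width₂/width₁) = 71.5 × 36/23.5.
f₂ = 71.5 × 1.53191 ≈ 109.532 mm.

110 mm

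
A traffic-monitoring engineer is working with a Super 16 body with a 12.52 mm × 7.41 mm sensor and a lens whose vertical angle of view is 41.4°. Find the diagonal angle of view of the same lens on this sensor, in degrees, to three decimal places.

73.143°

From the vertical AOV: f = 7.41 / (2·tan(20.7°)) = 7.41 / 0.75574 ≈ 9.8050 mm.
Sensor diagonal = √(12.52² + 7.41²) = √211.6585 ≈ 14.5485 mm.
Diagonal AOV = 2·arctan(14.5485 / (2 × 9.8050)) = 2·arctan(0.74189) ≈ 73.1428°.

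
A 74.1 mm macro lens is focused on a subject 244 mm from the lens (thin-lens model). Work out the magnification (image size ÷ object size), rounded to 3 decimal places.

0.436×

Thin lens: 1/f = 1/dₒ + 1/dᵢ → 1/dᵢ = 1/74.1 − 1/244 = 0.0093969 mm⁻¹, so dᵢ ≈ 106.4179 mm.
Magnification m = dᵢ/dₒ = 106.4179/244 ≈ 0.43614.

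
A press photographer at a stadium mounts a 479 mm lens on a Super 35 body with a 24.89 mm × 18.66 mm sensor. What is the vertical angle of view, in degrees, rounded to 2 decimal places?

2.23°

Angle of view α = 2·arctan(h/2f) with h = 18.66 mm and f = 479 mm.
h/2f = 0.01948; arctan(0.01948) ≈ 1.1159°, so α ≈ 2.2317°.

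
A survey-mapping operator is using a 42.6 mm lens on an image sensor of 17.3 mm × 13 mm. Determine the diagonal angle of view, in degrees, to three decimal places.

28.502°

Sensor diagonal = √(17.3² + 13²) = √468.2900 ≈ 21.6400 mm.
Angle of view α = 2·arctan(d/2f) with d = 21.6400 mm and f = 42.6 mm.
d/2f = 0.25399; arctan(0.25399) ≈ 14.2512°, so α ≈ 28.5025°.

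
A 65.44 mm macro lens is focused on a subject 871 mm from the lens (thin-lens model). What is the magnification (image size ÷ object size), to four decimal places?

0.0812×

Thin lens: 1/f = 1/dₒ + 1/dᵢ → 1/dᵢ = 1/65.44 − 1/871 = 0.0141331 mm⁻¹, so dᵢ ≈ 70.7560 mm.
Magnification m = dᵢ/dₒ = 70.7560/871 ≈ 0.08124.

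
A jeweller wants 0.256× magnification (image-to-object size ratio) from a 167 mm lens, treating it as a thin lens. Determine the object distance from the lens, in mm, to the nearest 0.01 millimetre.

819.34 mm

With m = dᵢ/dₒ and 1/f = 1/dₒ + 1/dᵢ, substituting dᵢ = m·dₒ gives 1/f = (1 + 1/m)/dₒ, hence dₒ = f·(1 + 1/m).
dₒ = 167 × (1 + 1/0.256) = 167 × 4.90625 ≈ 819.344 mm.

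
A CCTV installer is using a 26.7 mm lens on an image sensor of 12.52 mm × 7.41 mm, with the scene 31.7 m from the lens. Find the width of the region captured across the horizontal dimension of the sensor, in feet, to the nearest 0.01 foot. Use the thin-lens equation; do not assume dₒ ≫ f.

48.73 ft

dₒ: 31.7 m = 31700 mm.
Similar triangles through the lens centre give W/dₒ = w/dᵢ; with 1/f = 1/dₒ + 1/dᵢ this gives W = w·(dₒ − f)/f.
W = 12.52 mm × (31700 − 26.7) / 26.7 = 12.52 × 1186.2659 ≈ 14852.049 mm = 14852.049/304.8 ft = 48.7272 ft.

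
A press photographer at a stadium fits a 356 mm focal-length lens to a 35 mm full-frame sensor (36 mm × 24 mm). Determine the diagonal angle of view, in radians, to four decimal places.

Sensor diagonal = √(36² + 24²) = √1872.0000 ≈ 43.2666 mm.
Angle of view α = 2·arctan(d/2f) with d = 43.2666 mm and f = 356 mm.
d/2f = 0.06077; arctan(0.06077) ≈ 0.0607 rad, so α ≈ 0.1214 rad.

0.1214 rad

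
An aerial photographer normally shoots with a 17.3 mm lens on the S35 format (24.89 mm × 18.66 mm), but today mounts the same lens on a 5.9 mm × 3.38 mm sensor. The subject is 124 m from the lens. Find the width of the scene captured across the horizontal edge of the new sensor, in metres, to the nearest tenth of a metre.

42.3 m

The focal length stays 17.3 mm; the relevant sensor dimension is now w = 5.9 mm. Object distance dₒ = 124 m = 124000 mm.
Thin-lens field width W = w·(dₒ − f)/f = 5.9 × (124000 − 17.3)/17.3 ≈ 42283.117 mm = 42.2831 m.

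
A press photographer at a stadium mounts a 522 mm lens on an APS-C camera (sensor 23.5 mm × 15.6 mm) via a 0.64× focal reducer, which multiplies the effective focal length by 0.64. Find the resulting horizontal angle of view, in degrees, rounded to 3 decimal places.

Effective focal length f = 522 × 0.64 = 334.08 mm.
α = 2·arctan(23.5 / (2 × 334.08)) = 2·arctan(0.03517) ≈ 4.0287°.

4.029°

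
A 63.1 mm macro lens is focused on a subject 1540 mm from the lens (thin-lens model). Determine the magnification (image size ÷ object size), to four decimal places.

Thin lens: 1/f = 1/dₒ + 1/dᵢ → 1/dᵢ = 1/63.1 − 1/1540 = 0.0151985 mm⁻¹, so dᵢ ≈ 65.7959 mm.
Magnification m = dᵢ/dₒ = 65.7959/1540 ≈ 0.04272.

0.0427×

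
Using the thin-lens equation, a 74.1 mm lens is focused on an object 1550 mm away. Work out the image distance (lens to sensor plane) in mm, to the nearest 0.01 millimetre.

77.82 mm

1/dᵢ = 1/f − 1/dₒ = 1/74.1 − 1/1550 = 0.0128501 mm⁻¹.
dᵢ = 1/0.0128501 ≈ 77.8203 mm.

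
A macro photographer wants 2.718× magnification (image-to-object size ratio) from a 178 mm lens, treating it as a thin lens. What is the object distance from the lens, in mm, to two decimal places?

With m = dᵢ/dₒ and 1/f = 1/dₒ + 1/dᵢ, substituting dᵢ = m·dₒ gives 1/f = (1 + 1/m)/dₒ, hence dₒ = f·(1 + 1/m).
dₒ = 178 × (1 + 1/2.718) = 178 × 1.36792 ≈ 243.489 mm.

243.49 mm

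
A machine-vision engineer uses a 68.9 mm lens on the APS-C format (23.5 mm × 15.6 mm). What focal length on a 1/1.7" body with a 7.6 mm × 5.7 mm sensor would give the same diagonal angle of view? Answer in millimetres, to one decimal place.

23.2 mm

Sensor diagonal = √(23.5² + 15.6²) = √795.6100 ≈ 28.2066 mm.
Sensor diagonal = √(7.6² + 5.7²) = √90.2500 ≈ 9.5000 mm.
Equal angle of view means equal diagonal/f ratio, so f₂ = f₁ · (diagonal₂/diagonal₁) = 68.9 × 9.5000/28.2066.
f₂ = 68.9 × 0.33680 ≈ 23.206 mm.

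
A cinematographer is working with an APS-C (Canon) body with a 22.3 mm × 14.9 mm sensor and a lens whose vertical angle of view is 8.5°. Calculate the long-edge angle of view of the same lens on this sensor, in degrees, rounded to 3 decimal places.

12.693°

From the vertical AOV: f = 14.9 / (2·tan(4.25°)) = 14.9 / 0.14863 ≈ 100.2519 mm.
Long-edge AOV = 2·arctan(22.3 / (2 × 100.2519)) = 2·arctan(0.11122) ≈ 12.6927°.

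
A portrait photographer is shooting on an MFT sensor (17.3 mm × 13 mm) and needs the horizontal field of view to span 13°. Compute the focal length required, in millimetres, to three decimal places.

75.920 mm

From α = 2·arctan(w/2f) we get f = w / (2·tan(α/2)).
With w = 17.3 mm and α/2 = 6.5°, tan(α/2) ≈ 0.11394, so f ≈ 17.3 / 0.22787 ≈ 75.9201 mm.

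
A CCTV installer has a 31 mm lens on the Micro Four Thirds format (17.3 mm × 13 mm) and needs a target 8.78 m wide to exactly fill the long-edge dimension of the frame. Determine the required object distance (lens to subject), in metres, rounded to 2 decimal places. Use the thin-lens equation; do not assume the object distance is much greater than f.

W: 8.78 m = 8780 mm.
Magnification m = w/W = dᵢ/dₒ; combined with 1/f = 1/dₒ + 1/dᵢ this gives dₒ = f·(1 + W/w).
dₒ = 31 mm × (1 + 8780/17.3) = 31 × 508.5145 ≈ 15763.948 mm = 15.7639 m.

15.76 m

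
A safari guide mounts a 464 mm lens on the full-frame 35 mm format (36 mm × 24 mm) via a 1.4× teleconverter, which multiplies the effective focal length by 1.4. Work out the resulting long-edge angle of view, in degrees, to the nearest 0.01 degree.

Effective focal length f = 464 × 1.4 = 649.6 mm.
α = 2·arctan(36 / (2 × 649.6)) = 2·arctan(0.02771) ≈ 3.1744°.

3.17°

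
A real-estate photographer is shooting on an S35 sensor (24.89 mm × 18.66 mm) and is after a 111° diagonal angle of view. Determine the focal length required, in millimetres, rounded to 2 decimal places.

10.69 mm

Sensor diagonal = √(24.89² + 18.66²) = √967.7077 ≈ 31.1080 mm.
From α = 2·arctan(d/2f) we get f = d / (2·tan(α/2)).
With d = 31.1080 mm and α/2 = 55.5°, tan(α/2) ≈ 1.45501, so f ≈ 31.1080 / 2.91002 ≈ 10.6900 mm.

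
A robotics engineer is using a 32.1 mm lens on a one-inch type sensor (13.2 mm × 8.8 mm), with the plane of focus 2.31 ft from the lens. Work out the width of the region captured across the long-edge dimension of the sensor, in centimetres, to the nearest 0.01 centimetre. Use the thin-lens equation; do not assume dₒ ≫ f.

27.63 cm

dₒ: 2.31 ft × 304.8 mm/ft = 704.09 mm.
Similar triangles through the lens centre give W/dₒ = w/dᵢ; with 1/f = 1/dₒ + 1/dᵢ this gives W = w·(dₒ − f)/f.
W = 13.2 mm × (704.088 − 32.1) / 32.1 = 13.2 × 20.9342 ≈ 276.332 mm = 27.6332 cm.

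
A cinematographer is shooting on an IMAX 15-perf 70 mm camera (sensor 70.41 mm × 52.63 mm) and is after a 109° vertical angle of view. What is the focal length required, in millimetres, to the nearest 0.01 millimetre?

18.77 mm

From α = 2·arctan(h/2f) we get f = h / (2·tan(α/2)).
With h = 52.63 mm and α/2 = 54.5°, tan(α/2) ≈ 1.40195, so f ≈ 52.63 / 2.80390 ≈ 18.7703 mm.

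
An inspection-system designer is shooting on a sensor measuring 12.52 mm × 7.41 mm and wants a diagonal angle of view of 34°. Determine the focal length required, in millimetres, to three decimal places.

Sensor diagonal = √(12.52² + 7.41²) = √211.6585 ≈ 14.5485 mm.
From α = 2·arctan(d/2f) we get f = d / (2·tan(α/2)).
With d = 14.5485 mm and α/2 = 17°, tan(α/2) ≈ 0.30573, so f ≈ 14.5485 / 0.61146 ≈ 23.7930 mm.

23.793 mm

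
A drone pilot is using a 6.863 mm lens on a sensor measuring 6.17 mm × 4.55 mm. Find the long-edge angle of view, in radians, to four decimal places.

0.8449 rad

Angle of view α = 2·arctan(w/2f) with w = 6.17 mm and f = 6.863 mm.
w/2f = 0.44951; arctan(0.44951) ≈ 0.4224 rad, so α ≈ 0.8449 rad.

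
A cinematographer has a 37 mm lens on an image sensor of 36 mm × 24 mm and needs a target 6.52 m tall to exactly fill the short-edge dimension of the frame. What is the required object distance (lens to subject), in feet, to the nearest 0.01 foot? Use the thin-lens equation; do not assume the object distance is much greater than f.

33.10 ft

W: 6.52 m = 6520 mm.
Magnification m = h/W = dᵢ/dₒ; combined with 1/f = 1/dₒ + 1/dᵢ this gives dₒ = f·(1 + W/h).
dₒ = 37 mm × (1 + 6520/24) = 37 × 272.6667 ≈ 10088.667 mm = 10088.667/304.8 ft = 33.0993 ft.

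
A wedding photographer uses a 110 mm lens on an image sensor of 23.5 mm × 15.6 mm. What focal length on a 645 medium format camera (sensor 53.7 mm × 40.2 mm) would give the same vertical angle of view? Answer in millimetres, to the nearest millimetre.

283 mm

Equal angle of view means equal height/f ratio, so f₂ = f₁ · (height₂/height₁) = 110 × 40.2/15.6.
f₂ = 110 × 2.57692 ≈ 283.462 mm.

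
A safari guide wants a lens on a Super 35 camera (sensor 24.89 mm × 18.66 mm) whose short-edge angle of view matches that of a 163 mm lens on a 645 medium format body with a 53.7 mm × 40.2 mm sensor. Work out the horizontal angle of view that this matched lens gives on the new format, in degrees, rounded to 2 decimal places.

Equal short-edge AOV ⇒ f₂ = f₁ · 18.66/40.2 = 163 × 0.46418 ≈ 75.6612 mm.
Horizontal AOV on the new format = 2·arctan(24.89 / (2 × 75.6612)) = 2·arctan(0.16448) ≈ 18.6811°.

18.68°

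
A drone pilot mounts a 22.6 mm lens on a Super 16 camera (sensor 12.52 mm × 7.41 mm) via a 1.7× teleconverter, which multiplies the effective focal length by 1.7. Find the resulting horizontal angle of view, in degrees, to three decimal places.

18.508°

Effective focal length f = 22.6 × 1.7 = 38.42 mm.
α = 2·arctan(12.52 / (2 × 38.42)) = 2·arctan(0.16294) ≈ 18.5084°.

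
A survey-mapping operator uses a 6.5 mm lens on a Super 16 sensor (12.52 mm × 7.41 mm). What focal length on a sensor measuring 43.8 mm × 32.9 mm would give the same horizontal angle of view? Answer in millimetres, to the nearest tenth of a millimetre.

22.7 mm

Equal angle of view means equal width/f ratio, so f₂ = f₁ · (width₂/width₁) = 6.5 × 43.8/12.52.
f₂ = 6.5 × 3.49840 ≈ 22.740 mm.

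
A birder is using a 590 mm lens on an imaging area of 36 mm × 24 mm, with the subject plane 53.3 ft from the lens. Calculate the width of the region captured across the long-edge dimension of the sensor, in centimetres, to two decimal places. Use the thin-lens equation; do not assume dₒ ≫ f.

dₒ: 53.3 ft × 304.8 mm/ft = 16245.84 mm.
Similar triangles through the lens centre give W/dₒ = w/dᵢ; with 1/f = 1/dₒ + 1/dᵢ this gives W = w·(dₒ − f)/f.
W = 36 mm × (16245.8 − 590) / 590 = 36 × 26.5353 ≈ 955.272 mm = 95.5272 cm.

95.53 cm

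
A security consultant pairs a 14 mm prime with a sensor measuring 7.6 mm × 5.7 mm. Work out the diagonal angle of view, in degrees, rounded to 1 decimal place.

37.5°

Sensor diagonal = √(7.6² + 5.7²) = √90.2500 ≈ 9.5000 mm.
Angle of view α = 2·arctan(d/2f) with d = 9.5000 mm and f = 14 mm.
d/2f = 0.33929; arctan(0.33929) ≈ 18.7413°, so α ≈ 37.4827°.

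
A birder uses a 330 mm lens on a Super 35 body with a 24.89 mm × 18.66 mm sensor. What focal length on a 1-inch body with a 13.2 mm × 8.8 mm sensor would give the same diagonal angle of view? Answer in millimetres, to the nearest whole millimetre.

168 mm

Sensor diagonal = √(24.89² + 18.66²) = √967.7077 ≈ 31.1080 mm.
Sensor diagonal = √(13.2² + 8.8²) = √251.6800 ≈ 15.8644 mm.
Equal angle of view means equal diagonal/f ratio, so f₂ = f₁ · (diagonal₂/diagonal₁) = 330 × 15.8644/31.1080.
f₂ = 330 × 0.50998 ≈ 168.293 mm.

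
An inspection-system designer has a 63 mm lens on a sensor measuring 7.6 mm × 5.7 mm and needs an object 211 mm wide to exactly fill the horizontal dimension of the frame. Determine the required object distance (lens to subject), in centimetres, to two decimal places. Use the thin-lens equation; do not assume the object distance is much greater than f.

181.21 cm

Magnification m = w/W = dᵢ/dₒ; combined with 1/f = 1/dₒ + 1/dᵢ this gives dₒ = f·(1 + W/w).
dₒ = 63 mm × (1 + 211/7.6) = 63 × 28.7632 ≈ 1812.079 mm = 181.208 cm.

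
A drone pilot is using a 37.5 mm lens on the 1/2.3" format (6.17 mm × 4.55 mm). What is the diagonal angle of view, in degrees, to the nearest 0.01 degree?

Sensor diagonal = √(6.17² + 4.55²) = √58.7714 ≈ 7.6663 mm.
Angle of view α = 2·arctan(d/2f) with d = 7.6663 mm and f = 37.5 mm.
d/2f = 0.10222; arctan(0.10222) ≈ 5.8363°, so α ≈ 11.6726°.

11.67°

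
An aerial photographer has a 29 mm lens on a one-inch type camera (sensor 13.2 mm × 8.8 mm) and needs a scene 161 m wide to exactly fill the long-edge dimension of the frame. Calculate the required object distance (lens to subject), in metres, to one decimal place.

353.7 m

W: 161 m = 161000 mm.
Magnification m = w/W = dᵢ/dₒ; combined with 1/f = 1/dₒ + 1/dᵢ this gives dₒ = f·(1 + W/w).
dₒ = 29 mm × (1 + 161000/13.2) = 29 × 12197.9697 ≈ 353741.121 mm = 353.741 m.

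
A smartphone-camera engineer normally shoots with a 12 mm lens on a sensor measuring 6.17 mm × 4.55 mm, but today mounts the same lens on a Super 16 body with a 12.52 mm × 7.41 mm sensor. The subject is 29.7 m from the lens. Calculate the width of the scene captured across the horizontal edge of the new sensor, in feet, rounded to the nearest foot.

The focal length stays 12 mm; the relevant sensor dimension is now w = 12.52 mm. Object distance dₒ = 29.7 m = 29700 mm.
Thin-lens field width W = w·(dₒ − f)/f = 12.52 × (29700 − 12)/12 ≈ 30974.480 mm = 30974.480/304.8 ft = 101.622 ft.

102 ft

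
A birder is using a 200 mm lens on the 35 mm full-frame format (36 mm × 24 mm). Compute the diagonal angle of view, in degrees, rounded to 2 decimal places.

12.35°

Sensor diagonal = √(36² + 24²) = √1872.0000 ≈ 43.2666 mm.
Angle of view α = 2·arctan(d/2f) with d = 43.2666 mm and f = 200 mm.
d/2f = 0.10817; arctan(0.10817) ≈ 6.1735°, so α ≈ 12.3470°.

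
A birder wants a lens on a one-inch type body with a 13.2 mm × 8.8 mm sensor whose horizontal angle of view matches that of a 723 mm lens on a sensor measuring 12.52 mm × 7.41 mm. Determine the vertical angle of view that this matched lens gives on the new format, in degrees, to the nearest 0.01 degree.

Equal horizontal AOV ⇒ f₂ = f₁ · 13.2/12.52 = 723 × 1.05431 ≈ 762.2684 mm.
Vertical AOV on the new format = 2·arctan(8.8 / (2 × 762.2684)) = 2·arctan(0.00577) ≈ 0.6614°.

0.66°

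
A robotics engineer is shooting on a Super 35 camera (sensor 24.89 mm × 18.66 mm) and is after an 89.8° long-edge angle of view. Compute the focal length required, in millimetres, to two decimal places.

From α = 2·arctan(w/2f) we get f = w / (2·tan(α/2)).
With w = 24.89 mm and α/2 = 44.9°, tan(α/2) ≈ 0.99652, so f ≈ 24.89 / 1.99303 ≈ 12.4885 mm.

12.49 mm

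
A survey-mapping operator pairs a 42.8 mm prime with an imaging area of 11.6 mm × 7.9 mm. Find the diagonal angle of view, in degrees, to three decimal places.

Sensor diagonal = √(11.6² + 7.9²) = √196.9700 ≈ 14.0346 mm.
Angle of view α = 2·arctan(d/2f) with d = 14.0346 mm and f = 42.8 mm.
d/2f = 0.16396; arctan(0.16396) ≈ 9.3111°, so α ≈ 18.6222°.

18.622°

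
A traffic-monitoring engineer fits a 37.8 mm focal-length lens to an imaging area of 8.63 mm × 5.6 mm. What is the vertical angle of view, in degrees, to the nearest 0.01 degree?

Angle of view α = 2·arctan(h/2f) with h = 5.6 mm and f = 37.8 mm.
h/2f = 0.07407; arctan(0.07407) ≈ 4.2364°, so α ≈ 8.4728°.

8.47°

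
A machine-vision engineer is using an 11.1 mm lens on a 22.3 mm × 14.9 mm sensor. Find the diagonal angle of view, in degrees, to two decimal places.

100.77°

Sensor diagonal = √(22.3² + 14.9²) = √719.3000 ≈ 26.8198 mm.
Angle of view α = 2·arctan(d/2f) with d = 26.8198 mm and f = 11.1 mm.
d/2f = 1.20810; arctan(1.20810) ≈ 50.3838°, so α ≈ 100.7676°.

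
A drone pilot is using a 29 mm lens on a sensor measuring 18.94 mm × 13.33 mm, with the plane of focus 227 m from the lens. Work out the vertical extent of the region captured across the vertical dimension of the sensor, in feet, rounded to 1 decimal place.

342.3 ft

dₒ: 227 m = 227000 mm.
Similar triangles through the lens centre give W/dₒ = h/dᵢ; with 1/f = 1/dₒ + 1/dᵢ this gives W = h·(dₒ − f)/f.
W = 13.33 mm × (227000 − 29) / 29 = 13.33 × 7826.5862 ≈ 104328.394 mm = 104328.394/304.8 ft = 342.285 ft.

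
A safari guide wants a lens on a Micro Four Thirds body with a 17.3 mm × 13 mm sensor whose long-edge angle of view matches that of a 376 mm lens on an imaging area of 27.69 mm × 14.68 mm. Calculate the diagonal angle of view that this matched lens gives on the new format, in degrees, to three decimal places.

5.274°

Equal long-edge AOV ⇒ f₂ = f₁ · 17.3/27.69 = 376 × 0.62477 ≈ 234.9151 mm.
Sensor diagonal = √(17.3² + 13²) = √468.2900 ≈ 21.6400 mm.
Diagonal AOV on the new format = 2·arctan(21.6400 / (2 × 234.9151)) = 2·arctan(0.04606) ≈ 5.2743°.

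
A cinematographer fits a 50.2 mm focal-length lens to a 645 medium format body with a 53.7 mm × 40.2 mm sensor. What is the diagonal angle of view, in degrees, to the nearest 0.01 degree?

Sensor diagonal = √(53.7² + 40.2²) = √4499.7300 ≈ 67.0800 mm.
Angle of view α = 2·arctan(d/2f) with d = 67.0800 mm and f = 50.2 mm.
d/2f = 0.66813; arctan(0.66813) ≈ 33.7480°, so α ≈ 67.4960°.

67.50°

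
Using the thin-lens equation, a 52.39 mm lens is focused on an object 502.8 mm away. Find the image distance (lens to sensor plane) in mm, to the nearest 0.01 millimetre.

58.48 mm

1/dᵢ = 1/f − 1/dₒ = 1/52.39 − 1/502.8 = 0.0170987 mm⁻¹.
dᵢ = 1/0.0170987 ≈ 58.4838 mm.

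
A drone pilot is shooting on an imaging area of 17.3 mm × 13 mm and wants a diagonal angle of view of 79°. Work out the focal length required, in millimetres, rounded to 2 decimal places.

13.13 mm

Sensor diagonal = √(17.3² + 13²) = √468.2900 ≈ 21.6400 mm.
From α = 2·arctan(d/2f) we get f = d / (2·tan(α/2)).
With d = 21.6400 mm and α/2 = 39.5°, tan(α/2) ≈ 0.82434, so f ≈ 21.6400 / 1.64867 ≈ 13.1257 mm.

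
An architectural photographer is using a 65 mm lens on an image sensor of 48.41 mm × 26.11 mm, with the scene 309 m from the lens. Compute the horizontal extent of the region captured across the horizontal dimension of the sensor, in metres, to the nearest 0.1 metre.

dₒ: 309 m = 309000 mm.
Similar triangles through the lens centre give W/dₒ = w/dᵢ; with 1/f = 1/dₒ + 1/dᵢ this gives W = w·(dₒ − f)/f.
W = 48.41 mm × (309000 − 65) / 65 = 48.41 × 4752.8462 ≈ 230085.282 mm = 230.085 m.

230.1 m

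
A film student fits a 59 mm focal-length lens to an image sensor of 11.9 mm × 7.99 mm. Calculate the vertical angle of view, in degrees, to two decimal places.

7.75°

Angle of view α = 2·arctan(h/2f) with h = 7.99 mm and f = 59 mm.
h/2f = 0.06771; arctan(0.06771) ≈ 3.8737°, so α ≈ 7.7474°.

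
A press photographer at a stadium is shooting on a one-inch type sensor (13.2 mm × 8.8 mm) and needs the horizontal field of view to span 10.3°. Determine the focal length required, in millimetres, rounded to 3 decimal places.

73.230 mm

From α = 2·arctan(w/2f) we get f = w / (2·tan(α/2)).
With w = 13.2 mm and α/2 = 5.15°, tan(α/2) ≈ 0.09013, so f ≈ 13.2 / 0.18025 ≈ 73.2297 mm.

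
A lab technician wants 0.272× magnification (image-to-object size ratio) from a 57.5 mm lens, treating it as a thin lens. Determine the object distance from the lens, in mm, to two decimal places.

With m = dᵢ/dₒ and 1/f = 1/dₒ + 1/dᵢ, substituting dᵢ = m·dₒ gives 1/f = (1 + 1/m)/dₒ, hence dₒ = f·(1 + 1/m).
dₒ = 57.5 × (1 + 1/0.272) = 57.5 × 4.67647 ≈ 268.897 mm.

268.90 mm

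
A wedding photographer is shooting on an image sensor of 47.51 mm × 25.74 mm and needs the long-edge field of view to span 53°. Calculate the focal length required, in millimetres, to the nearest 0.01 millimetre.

47.65 mm

From α = 2·arctan(w/2f) we get f = w / (2·tan(α/2)).
With w = 47.51 mm and α/2 = 26.5°, tan(α/2) ≈ 0.49858, so f ≈ 47.51 / 0.99716 ≈ 47.6452 mm.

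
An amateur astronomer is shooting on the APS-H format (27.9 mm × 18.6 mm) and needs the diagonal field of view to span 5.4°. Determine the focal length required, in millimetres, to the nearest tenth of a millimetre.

Sensor diagonal = √(27.9² + 18.6²) = √1124.3700 ≈ 33.5316 mm.
From α = 2·arctan(d/2f) we get f = d / (2·tan(α/2)).
With d = 33.5316 mm and α/2 = 2.7°, tan(α/2) ≈ 0.04716, so f ≈ 33.5316 / 0.09432 ≈ 355.5182 mm.

355.5 mm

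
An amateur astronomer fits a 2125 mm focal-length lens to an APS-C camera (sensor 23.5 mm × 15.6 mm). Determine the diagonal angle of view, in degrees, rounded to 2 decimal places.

0.76°

Sensor diagonal = √(23.5² + 15.6²) = √795.6100 ≈ 28.2066 mm.
Angle of view α = 2·arctan(d/2f) with d = 28.2066 mm and f = 2125 mm.
d/2f = 0.00664; arctan(0.00664) ≈ 0.3803°, so α ≈ 0.7605°.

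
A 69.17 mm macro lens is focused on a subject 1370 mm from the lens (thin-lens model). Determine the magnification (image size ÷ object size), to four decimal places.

Thin lens: 1/f = 1/dₒ + 1/dᵢ → 1/dᵢ = 1/69.17 − 1/1370 = 0.0137272 mm⁻¹, so dᵢ ≈ 72.8480 mm.
Magnification m = dᵢ/dₒ = 72.8480/1370 ≈ 0.05317.

0.0532×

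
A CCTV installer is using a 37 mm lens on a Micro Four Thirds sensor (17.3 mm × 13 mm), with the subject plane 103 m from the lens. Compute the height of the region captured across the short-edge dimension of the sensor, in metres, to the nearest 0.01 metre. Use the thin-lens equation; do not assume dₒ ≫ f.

dₒ: 103 m = 103000 mm.
Similar triangles through the lens centre give W/dₒ = h/dᵢ; with 1/f = 1/dₒ + 1/dᵢ this gives W = h·(dₒ − f)/f.
W = 13 mm × (103000 − 37) / 37 = 13 × 2782.7838 ≈ 36176.189 mm = 36.1762 m.

36.18 m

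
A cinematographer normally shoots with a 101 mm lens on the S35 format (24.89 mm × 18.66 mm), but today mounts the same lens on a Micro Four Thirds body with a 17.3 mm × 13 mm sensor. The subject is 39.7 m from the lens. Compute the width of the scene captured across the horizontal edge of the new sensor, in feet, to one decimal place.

22.3 ft

The focal length stays 101 mm; the relevant sensor dimension is now w = 17.3 mm. Object distance dₒ = 39.7 m = 39700 mm.
Thin-lens field width W = w·(dₒ − f)/f = 17.3 × (39700 − 101)/101 ≈ 6782.799 mm = 6782.799/304.8 ft = 22.2533 ft.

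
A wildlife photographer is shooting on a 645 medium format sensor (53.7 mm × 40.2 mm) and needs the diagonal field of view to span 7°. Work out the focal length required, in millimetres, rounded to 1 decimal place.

Sensor diagonal = √(53.7² + 40.2²) = √4499.7300 ≈ 67.0800 mm.
From α = 2·arctan(d/2f) we get f = d / (2·tan(α/2)).
With d = 67.0800 mm and α/2 = 3.5°, tan(α/2) ≈ 0.06116, so f ≈ 67.0800 / 0.12233 ≈ 548.3744 mm.

548.4 mm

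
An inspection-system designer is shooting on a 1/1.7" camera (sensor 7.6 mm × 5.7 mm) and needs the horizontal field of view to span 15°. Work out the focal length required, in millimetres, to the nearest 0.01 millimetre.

28.86 mm

From α = 2·arctan(w/2f) we get f = w / (2·tan(α/2)).
With w = 7.6 mm and α/2 = 7.5°, tan(α/2) ≈ 0.13165, so f ≈ 7.6 / 0.26330 ≈ 28.8639 mm.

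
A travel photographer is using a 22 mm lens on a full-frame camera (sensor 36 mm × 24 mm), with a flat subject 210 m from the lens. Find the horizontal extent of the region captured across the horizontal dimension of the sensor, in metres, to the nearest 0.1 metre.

343.6 m

dₒ: 210 m = 210000 mm.
Similar triangles through the lens centre give W/dₒ = w/dᵢ; with 1/f = 1/dₒ + 1/dᵢ this gives W = w·(dₒ − f)/f.
W = 36 mm × (210000 − 22) / 22 = 36 × 9544.4545 ≈ 343600.364 mm = 343.6 m.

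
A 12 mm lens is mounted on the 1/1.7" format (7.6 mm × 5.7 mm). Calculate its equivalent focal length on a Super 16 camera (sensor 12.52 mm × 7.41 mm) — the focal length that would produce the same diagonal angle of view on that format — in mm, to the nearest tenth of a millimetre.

Sensor diagonal = √(7.6² + 5.7²) = √90.2500 ≈ 9.5000 mm.
Sensor diagonal = √(12.52² + 7.41²) = √211.6585 ≈ 14.5485 mm.
Equal angle of view means equal diagonal/f ratio, so f₂ = f₁ · (diagonal₂/diagonal₁) = 12 × 14.5485/9.5000.
f₂ = 12 × 1.53142 ≈ 18.377 mm.

18.4 mm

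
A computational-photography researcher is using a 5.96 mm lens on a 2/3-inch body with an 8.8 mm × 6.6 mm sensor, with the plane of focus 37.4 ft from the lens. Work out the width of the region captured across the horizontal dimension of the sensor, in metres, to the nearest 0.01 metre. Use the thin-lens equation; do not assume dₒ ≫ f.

16.82 m

dₒ: 37.4 ft × 304.8 mm/ft = 11399.52 mm.
Similar triangles through the lens centre give W/dₒ = w/dᵢ; with 1/f = 1/dₒ + 1/dᵢ this gives W = w·(dₒ − f)/f.
W = 8.8 mm × (11399.5 − 5.96) / 5.96 = 8.8 × 1911.6711 ≈ 16822.706 mm = 16.8227 m.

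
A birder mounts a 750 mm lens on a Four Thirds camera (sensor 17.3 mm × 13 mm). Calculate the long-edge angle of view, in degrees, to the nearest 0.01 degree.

Angle of view α = 2·arctan(w/2f) with w = 17.3 mm and f = 750 mm.
w/2f = 0.01153; arctan(0.01153) ≈ 0.6608°, so α ≈ 1.3216°.

1.32°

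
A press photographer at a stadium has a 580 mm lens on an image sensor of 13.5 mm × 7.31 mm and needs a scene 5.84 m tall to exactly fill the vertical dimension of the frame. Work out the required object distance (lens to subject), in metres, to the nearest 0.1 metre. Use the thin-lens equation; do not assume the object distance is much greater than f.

W: 5.84 m = 5840 mm.
Magnification m = h/W = dᵢ/dₒ; combined with 1/f = 1/dₒ + 1/dᵢ this gives dₒ = f·(1 + W/h).
dₒ = 580 mm × (1 + 5840/7.31) = 580 × 799.9056 ≈ 463945.253 mm = 463.945 m.

463.9 m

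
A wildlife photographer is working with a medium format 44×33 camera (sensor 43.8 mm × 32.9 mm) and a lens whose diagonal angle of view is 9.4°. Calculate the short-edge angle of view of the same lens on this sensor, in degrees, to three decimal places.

5.654°

Sensor diagonal = √(43.8² + 32.9²) = √3000.8500 ≈ 54.7800 mm.
From the diagonal AOV: f = 54.7800 / (2·tan(4.7°)) = 54.7800 / 0.16443 ≈ 333.1511 mm.
Short-edge AOV = 2·arctan(32.9 / (2 × 333.1511)) = 2·arctan(0.04938) ≈ 5.6536°.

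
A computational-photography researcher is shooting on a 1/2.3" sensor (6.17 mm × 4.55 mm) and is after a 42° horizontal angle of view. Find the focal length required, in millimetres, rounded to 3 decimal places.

From α = 2·arctan(w/2f) we get f = w / (2·tan(α/2)).
With w = 6.17 mm and α/2 = 21°, tan(α/2) ≈ 0.38386, so f ≈ 6.17 / 0.76773 ≈ 8.0367 mm.

8.037 mm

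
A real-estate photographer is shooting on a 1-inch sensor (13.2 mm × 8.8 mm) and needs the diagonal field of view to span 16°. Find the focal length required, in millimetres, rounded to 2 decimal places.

56.44 mm

Sensor diagonal = √(13.2² + 8.8²) = √251.6800 ≈ 15.8644 mm.
From α = 2·arctan(d/2f) we get f = d / (2·tan(α/2)).
With d = 15.8644 mm and α/2 = 8°, tan(α/2) ≈ 0.14054, so f ≈ 15.8644 / 0.28108 ≈ 56.4406 mm.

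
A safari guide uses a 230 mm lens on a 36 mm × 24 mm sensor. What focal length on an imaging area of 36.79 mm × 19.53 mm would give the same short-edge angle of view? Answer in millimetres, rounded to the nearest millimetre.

187 mm

Equal angle of view means equal height/f ratio, so f₂ = f₁ · (height₂/height₁) = 230 × 19.53/24.
f₂ = 230 × 0.81375 ≈ 187.163 mm.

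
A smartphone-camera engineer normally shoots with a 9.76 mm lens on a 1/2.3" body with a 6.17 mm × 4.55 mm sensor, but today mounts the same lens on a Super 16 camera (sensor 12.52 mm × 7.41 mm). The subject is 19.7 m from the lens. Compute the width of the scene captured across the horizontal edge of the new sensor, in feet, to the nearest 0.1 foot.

The focal length stays 9.76 mm; the relevant sensor dimension is now w = 12.52 mm. Object distance dₒ = 19.7 m = 19700 mm.
Thin-lens field width W = w·(dₒ − f)/f = 12.52 × (19700 − 9.76)/9.76 ≈ 25258.382 mm = 25258.382/304.8 ft = 82.8687 ft.

82.9 ft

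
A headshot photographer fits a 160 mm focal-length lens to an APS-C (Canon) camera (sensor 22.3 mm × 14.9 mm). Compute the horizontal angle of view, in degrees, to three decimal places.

7.973°

Angle of view α = 2·arctan(w/2f) with w = 22.3 mm and f = 160 mm.
w/2f = 0.06969; arctan(0.06969) ≈ 3.9864°, so α ≈ 7.9727°.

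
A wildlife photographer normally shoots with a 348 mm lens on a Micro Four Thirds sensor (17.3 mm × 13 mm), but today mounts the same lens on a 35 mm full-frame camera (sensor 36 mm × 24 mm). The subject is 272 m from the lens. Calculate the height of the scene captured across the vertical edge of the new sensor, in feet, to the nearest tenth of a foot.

61.5 ft

The focal length stays 348 mm; the relevant sensor dimension is now h = 24 mm. Object distance dₒ = 272 m = 272000 mm.
Thin-lens field height W = h·(dₒ − f)/f = 24 × (272000 − 348)/348 ≈ 18734.621 mm = 18734.621/304.8 ft = 61.4653 ft.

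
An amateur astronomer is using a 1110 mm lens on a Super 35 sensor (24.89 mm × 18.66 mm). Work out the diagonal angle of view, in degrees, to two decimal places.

1.61°

Sensor diagonal = √(24.89² + 18.66²) = √967.7077 ≈ 31.1080 mm.
Angle of view α = 2·arctan(d/2f) with d = 31.1080 mm and f = 1110 mm.
d/2f = 0.01401; arctan(0.01401) ≈ 0.8028°, so α ≈ 1.6056°.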